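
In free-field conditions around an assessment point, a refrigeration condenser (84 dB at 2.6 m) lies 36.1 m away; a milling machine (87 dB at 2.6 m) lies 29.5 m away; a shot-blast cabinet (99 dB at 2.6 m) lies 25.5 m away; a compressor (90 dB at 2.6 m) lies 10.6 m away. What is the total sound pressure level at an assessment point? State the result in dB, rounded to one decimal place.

Propagate each source to the receiver with L = L_ref − 20·log₁₀(r/r_ref), then add intensities.
refrigeration condenser: 84 − 20·log₁₀(36.1/2.6) = 84 − 22.85 = 61.15 dB.
milling machine: 87 − 20·log₁₀(29.5/2.6) = 87 − 21.10 = 65.90 dB.
shot-blast cabinet: 99 − 20·log₁₀(25.5/2.6) = 99 − 19.83 = 79.17 dB.
compressor: 90 − 20·log₁₀(10.6/2.6) = 90 − 12.21 = 77.79 dB.
Σ 10^(L/10) = 1.479e+08 → L_total = 10·log₁₀(1.479e+08) = 81.70 dB.

81.7 dB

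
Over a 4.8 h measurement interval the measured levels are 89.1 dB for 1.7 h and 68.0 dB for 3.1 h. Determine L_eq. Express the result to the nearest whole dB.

The energy average is taken in the linear domain: L_eq = 10·log₁₀[(Σ tᵢ·10^(Lᵢ/10))/T], T = 4.8 h.
Σ tᵢ·10^(Lᵢ/10) = 1.7·10^(89.1/10) + 3.1·10^(68.0/10) = 1.401e+09.
L_eq = 10·log₁₀(1.401e+09/4.8) = 84.65 dB.

85 dB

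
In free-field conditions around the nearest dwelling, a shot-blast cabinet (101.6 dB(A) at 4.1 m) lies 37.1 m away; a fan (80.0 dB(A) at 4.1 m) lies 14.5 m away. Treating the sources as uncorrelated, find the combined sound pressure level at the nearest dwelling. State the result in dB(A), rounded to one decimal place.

82.7 dB(A)

Apply inverse-square spreading to bring every level to the receiver, then sum 10^(L/10).
shot-blast cabinet: 101.6 − 20·log₁₀(37.1/4.1) = 101.6 − 19.13 = 82.47 dB(A).
fan: 80.0 − 20·log₁₀(14.5/4.1) = 80.0 − 10.97 = 69.03 dB(A).
Σ 10^(L/10) = 1.845e+08 → L_total = 10·log₁₀(1.845e+08) = 82.66 dB(A).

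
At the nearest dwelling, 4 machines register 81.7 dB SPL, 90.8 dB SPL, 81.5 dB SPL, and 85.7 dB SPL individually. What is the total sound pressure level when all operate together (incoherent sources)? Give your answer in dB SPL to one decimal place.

92.7 dB SPL

For uncorrelated sources the intensities add, so convert each level to linear form, sum, and take 10·log₁₀ of the total.
Σ 10^(L/10) = 10^(81.7/10) + 10^(90.8/10) + 10^(81.5/10) + 10^(85.7/10) = 1.863e+09.
L_total = 10·log₁₀(1.863e+09) = 92.70 dB SPL.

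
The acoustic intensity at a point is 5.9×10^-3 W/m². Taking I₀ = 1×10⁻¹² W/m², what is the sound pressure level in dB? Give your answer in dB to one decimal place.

97.7 dB

I/I₀ = 5.9×10^-3/10⁻¹² = 5.9×10^9, and L = 10·log₁₀(I/I₀).
L = 10·(0.7709 + 9) = 97.71 dB.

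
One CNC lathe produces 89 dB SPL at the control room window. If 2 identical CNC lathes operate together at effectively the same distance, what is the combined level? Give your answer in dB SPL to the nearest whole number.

N identical incoherent sources raise the level by 10·log₁₀ N.
L_total = 89 + 10·log₁₀(2) = 89 + 3.010 = 92.01 dB SPL.

92 dB SPL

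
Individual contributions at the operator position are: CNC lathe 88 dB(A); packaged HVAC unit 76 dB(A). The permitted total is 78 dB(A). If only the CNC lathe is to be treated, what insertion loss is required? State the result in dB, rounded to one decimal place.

14.3 dB

The untreated sources together contribute 10^(76/10) = 3.981e+07, i.e. 76.00 dB(A).
The limit corresponds to 10^(78/10) = 6.310e+07; subtracting the fixed part leaves 2.329e+07 for the CNC lathe, i.e. 73.67 dB(A).
Required insertion loss = 88 − 73.67 = 14.33 dB.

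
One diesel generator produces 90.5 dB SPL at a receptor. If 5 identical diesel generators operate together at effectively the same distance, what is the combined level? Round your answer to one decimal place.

N identical incoherent sources raise the level by 10·log₁₀ N.
L_total = 90.5 + 10·log₁₀(5) = 90.5 + 6.990 = 97.49 dB SPL.

97.5 dB SPL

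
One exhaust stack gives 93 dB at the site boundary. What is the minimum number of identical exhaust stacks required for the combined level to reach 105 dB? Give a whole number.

Need L₁ + 10·log₁₀ N ≥ 105, i.e. log₁₀ N ≥ 1.20.
N ≥ 10^(12.0/10) = 15.849, so N = 16.

16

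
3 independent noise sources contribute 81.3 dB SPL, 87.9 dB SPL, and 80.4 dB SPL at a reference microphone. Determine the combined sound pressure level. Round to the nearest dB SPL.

89 dB SPL

Incoherent sources combine by intensity addition: L_total = 10·log₁₀(Σ 10^(L_i/10)).
Σ 10^(L/10) = 10^(81.3/10) + 10^(87.9/10) + 10^(80.4/10) = 8.611e+08.
L_total = 10·log₁₀(8.611e+08) = 89.35 dB SPL.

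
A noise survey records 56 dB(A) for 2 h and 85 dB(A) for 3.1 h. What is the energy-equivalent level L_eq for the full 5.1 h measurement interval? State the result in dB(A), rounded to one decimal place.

82.8 dB(A)

L_eq = 10·log₁₀[(1/T)·Σ tᵢ·10^(Lᵢ/10)] with T = 5.1 h.
Σ tᵢ·10^(Lᵢ/10) = 2·10^(56/10) + 3.1·10^(85/10) = 9.811e+08.
L_eq = 10·log₁₀(9.811e+08/5.1) = 82.84 dB(A).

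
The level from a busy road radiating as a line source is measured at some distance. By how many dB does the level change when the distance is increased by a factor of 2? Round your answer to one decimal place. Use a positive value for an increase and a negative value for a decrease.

Line-source spreading: ΔL = −10·log₁₀(r₂/r₁).
ΔL = −10·log₁₀(2) = -3.01 dB.

-3.0 dB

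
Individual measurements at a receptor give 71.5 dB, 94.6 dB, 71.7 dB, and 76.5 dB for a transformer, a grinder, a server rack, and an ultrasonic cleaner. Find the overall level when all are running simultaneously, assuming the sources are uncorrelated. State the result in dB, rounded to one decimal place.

Incoherent sources combine by intensity addition: L_total = 10·log₁₀(Σ 10^(L_i/10)).
Σ 10^(L/10) = 10^(71.5/10) + 10^(94.6/10) + 10^(71.7/10) + 10^(76.5/10) = 2.958e+09.
L_total = 10·log₁₀(2.958e+09) = 94.71 dB.

94.7 dB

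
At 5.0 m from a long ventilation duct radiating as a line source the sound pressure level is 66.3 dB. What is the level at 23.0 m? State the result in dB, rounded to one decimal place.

For a line source, L₂ = L₁ − 10·log₁₀(r₂/r₁).
L₂ = 66.3 − 10·log₁₀(23.0/5.0) = 66.3 − 6.628 = 59.67 dB.

59.7 dB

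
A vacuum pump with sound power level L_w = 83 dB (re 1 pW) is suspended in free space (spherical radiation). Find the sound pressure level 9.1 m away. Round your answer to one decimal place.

52.8 dB

Free-field spherical radiation: L_p = L_w − 10·log₁₀(4π·r²), r = 9.1 m.
4π·r² = 1041 m², 10·log₁₀ of that is 30.173 dB.
L_p = 83 − 30.173 = 52.83 dB.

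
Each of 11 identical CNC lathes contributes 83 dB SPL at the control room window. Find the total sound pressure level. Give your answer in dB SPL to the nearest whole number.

93 dB SPL

N identical incoherent sources raise the level by 10·log₁₀ N.
L_total = 83 + 10·log₁₀(11) = 83 + 10.414 = 93.41 dB SPL.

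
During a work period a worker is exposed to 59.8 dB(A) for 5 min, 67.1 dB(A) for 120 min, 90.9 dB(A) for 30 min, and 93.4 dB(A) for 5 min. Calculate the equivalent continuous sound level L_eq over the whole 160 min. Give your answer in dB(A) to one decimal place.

84.8 dB(A)

The energy average is taken in the linear domain: L_eq = 10·log₁₀[(Σ tᵢ·10^(Lᵢ/10))/T], T = 160 min.
Σ tᵢ·10^(Lᵢ/10) = 5·10^(59.8/10) + 120·10^(67.1/10) + 30·10^(90.9/10) + 5·10^(93.4/10) = 4.847e+10.
L_eq = 10·log₁₀(4.847e+10/160) = 84.81 dB(A).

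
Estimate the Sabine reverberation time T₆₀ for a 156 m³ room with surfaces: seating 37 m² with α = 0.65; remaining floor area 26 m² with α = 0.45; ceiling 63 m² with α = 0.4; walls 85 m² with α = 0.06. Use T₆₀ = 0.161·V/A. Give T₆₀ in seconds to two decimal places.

0.38 s

Total absorption A = 37·0.65 + 26·0.45 + 63·0.4 + 85·0.06 = 66.05 m² sabins.
T₆₀ = 0.161·V/A = 0.161·156/66.05 = 0.380 s.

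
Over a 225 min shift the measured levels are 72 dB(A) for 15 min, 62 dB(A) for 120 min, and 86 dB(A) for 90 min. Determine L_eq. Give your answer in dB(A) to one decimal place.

82.1 dB(A)

Weight each interval's intensity by its duration and average over T = 225 min:
Σ tᵢ·10^(Lᵢ/10) = 15·10^(72/10) + 120·10^(62/10) + 90·10^(86/10) = 3.626e+10.
L_eq = 10·log₁₀(3.626e+10/225) = 82.07 dB(A).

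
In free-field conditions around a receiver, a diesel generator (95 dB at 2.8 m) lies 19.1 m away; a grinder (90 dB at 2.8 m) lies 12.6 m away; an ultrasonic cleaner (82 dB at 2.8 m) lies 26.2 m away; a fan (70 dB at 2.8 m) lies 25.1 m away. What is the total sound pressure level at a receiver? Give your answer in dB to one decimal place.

Apply inverse-square spreading to bring every level to the receiver, then sum 10^(L/10).
diesel generator: 95 − 20·log₁₀(19.1/2.8) = 95 − 16.68 = 78.32 dB.
grinder: 90 − 20·log₁₀(12.6/2.8) = 90 − 13.06 = 76.94 dB.
ultrasonic cleaner: 82 − 20·log₁₀(26.2/2.8) = 82 − 19.42 = 62.58 dB.
fan: 70 − 20·log₁₀(25.1/2.8) = 70 − 19.05 = 50.95 dB.
Σ 10^(L/10) = 1.193e+08 → L_total = 10·log₁₀(1.193e+08) = 80.77 dB.

80.8 dB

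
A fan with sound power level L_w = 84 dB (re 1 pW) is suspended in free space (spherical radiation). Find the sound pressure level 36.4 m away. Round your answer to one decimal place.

41.8 dB

The power spreads over a sphere of area 4π·r², so L_p = L_w − 10·log₁₀(4π·r²).
4π·r² = 1.665e+04 m², 10·log₁₀ of that is 42.214 dB.
L_p = 84 − 42.214 = 41.79 dB.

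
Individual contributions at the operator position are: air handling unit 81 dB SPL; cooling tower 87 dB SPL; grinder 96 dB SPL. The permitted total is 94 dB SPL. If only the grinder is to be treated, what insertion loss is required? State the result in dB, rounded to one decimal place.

3.2 dB

The untreated sources together contribute 10^(81/10) + 10^(87/10) = 6.271e+08, i.e. 87.97 dB SPL.
To meet 94 dB SPL overall, the treated grinder may contribute at most 10^(94/10) − 6.271e+08 = 1.885e+09, i.e. 92.75 dB SPL.
Required insertion loss = 96 − 92.75 = 3.25 dB.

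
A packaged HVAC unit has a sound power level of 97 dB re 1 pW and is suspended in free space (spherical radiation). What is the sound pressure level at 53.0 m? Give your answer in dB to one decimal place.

51.5 dB

The power spreads over a sphere of area 4π·r², so L_p = L_w − 10·log₁₀(4π·r²).
4π·r² = 3.53e+04 m², 10·log₁₀ of that is 45.478 dB.
L_p = 97 − 45.478 = 51.52 dB.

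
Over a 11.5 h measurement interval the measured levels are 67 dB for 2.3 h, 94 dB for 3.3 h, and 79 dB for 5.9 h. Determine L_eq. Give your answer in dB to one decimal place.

88.8 dB

Weight each interval's intensity by its duration and average over T = 11.5 h:
Σ tᵢ·10^(Lᵢ/10) = 2.3·10^(67/10) + 3.3·10^(94/10) + 5.9·10^(79/10) = 8.769e+09.
L_eq = 10·log₁₀(8.769e+09/11.5) = 88.82 dB.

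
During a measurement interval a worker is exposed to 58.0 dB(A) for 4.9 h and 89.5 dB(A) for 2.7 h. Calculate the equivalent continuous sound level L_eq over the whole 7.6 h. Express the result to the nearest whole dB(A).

85 dB(A)

The energy average is taken in the linear domain: L_eq = 10·log₁₀[(Σ tᵢ·10^(Lᵢ/10))/T], T = 7.6 h.
Σ tᵢ·10^(Lᵢ/10) = 4.9·10^(58.0/10) + 2.7·10^(89.5/10) = 2.409e+09.
L_eq = 10·log₁₀(2.409e+09/7.6) = 85.01 dB(A).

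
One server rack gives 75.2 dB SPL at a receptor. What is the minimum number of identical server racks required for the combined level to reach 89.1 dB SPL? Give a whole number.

Need L₁ + 10·log₁₀ N ≥ 89.1, i.e. log₁₀ N ≥ 1.39.
N ≥ 10^(13.9/10) = 24.547, so N = 25.

25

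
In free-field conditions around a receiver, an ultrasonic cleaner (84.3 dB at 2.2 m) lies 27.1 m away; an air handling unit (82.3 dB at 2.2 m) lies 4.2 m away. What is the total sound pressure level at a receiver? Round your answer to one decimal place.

Apply inverse-square spreading to bring every level to the receiver, then sum 10^(L/10).
ultrasonic cleaner: 84.3 − 20·log₁₀(27.1/2.2) = 84.3 − 21.81 = 62.49 dB.
air handling unit: 82.3 − 20·log₁₀(4.2/2.2) = 82.3 − 5.62 = 76.68 dB.
Σ 10^(L/10) = 4.837e+07 → L_total = 10·log₁₀(4.837e+07) = 76.85 dB.

76.8 dB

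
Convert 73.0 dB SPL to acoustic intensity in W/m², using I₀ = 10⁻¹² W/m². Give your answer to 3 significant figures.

I = I₀·10^(L/10) = 10⁻¹² × 10^(73.0/10) = 10^(-4.700).

2.00e-05 W/m²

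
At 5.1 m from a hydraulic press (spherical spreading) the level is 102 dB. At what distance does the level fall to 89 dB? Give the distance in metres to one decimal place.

Point-source spreading drops the level by 20·log₁₀(r₂/r₁); inverting, r₂/r₁ = 10^(ΔL/20).
r₂ = 5.1·10^((102−89)/20) = 5.1·10^(13.0/20) = 22.78 m.

22.8 m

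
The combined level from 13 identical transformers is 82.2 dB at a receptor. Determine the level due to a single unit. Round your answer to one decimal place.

71.1 dB

13 equal contributions raise the level by 10·log₁₀ 13 = 11.139 dB, so each unit alone gives 82.2 − 11.139.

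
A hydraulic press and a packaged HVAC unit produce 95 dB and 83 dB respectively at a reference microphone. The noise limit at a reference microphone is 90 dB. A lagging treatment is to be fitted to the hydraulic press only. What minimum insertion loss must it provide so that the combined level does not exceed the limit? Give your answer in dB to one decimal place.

The untreated sources together contribute 10^(83/10) = 1.995e+08, i.e. 83.00 dB.
The limit corresponds to 10^(90/10) = 1.000e+09; subtracting the fixed part leaves 8.005e+08 for the hydraulic press, i.e. 89.03 dB.
Required insertion loss = 95 − 89.03 = 5.97 dB.

6.0 dB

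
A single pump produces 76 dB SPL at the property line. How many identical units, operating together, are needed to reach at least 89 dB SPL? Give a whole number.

N identical sources give L₁ + 10·log₁₀ N, so require 10·log₁₀ N ≥ 89 − 76 = 13.0 dB.
N ≥ 10^(13.0/10) = 19.953, so N = 20.

20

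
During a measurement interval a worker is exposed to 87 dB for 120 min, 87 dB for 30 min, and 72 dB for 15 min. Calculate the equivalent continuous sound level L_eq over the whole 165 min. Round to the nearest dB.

Weight each interval's intensity by its duration and average over T = 165 min:
Σ tᵢ·10^(Lᵢ/10) = 120·10^(87/10) + 30·10^(87/10) + 15·10^(72/10) = 7.542e+10.
L_eq = 10·log₁₀(7.542e+10/165) = 86.60 dB.

87 dB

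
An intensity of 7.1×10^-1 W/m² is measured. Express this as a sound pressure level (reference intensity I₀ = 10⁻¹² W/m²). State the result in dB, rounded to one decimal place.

118.5 dB

L = 10·log₁₀(I/I₀) = 10·log₁₀(7.1×10^-1/10⁻¹²) = 10·log₁₀(7.1×10^11).
L = 10·(0.8513 + 11) = 118.51 dB.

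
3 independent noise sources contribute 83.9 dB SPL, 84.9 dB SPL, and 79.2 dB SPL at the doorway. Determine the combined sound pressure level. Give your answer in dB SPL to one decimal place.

Incoherent sources combine by intensity addition: L_total = 10·log₁₀(Σ 10^(L_i/10)).
Σ 10^(L/10) = 10^(83.9/10) + 10^(84.9/10) + 10^(79.2/10) = 6.377e+08.
L_total = 10·log₁₀(6.377e+08) = 88.05 dB SPL.

88.0 dB SPL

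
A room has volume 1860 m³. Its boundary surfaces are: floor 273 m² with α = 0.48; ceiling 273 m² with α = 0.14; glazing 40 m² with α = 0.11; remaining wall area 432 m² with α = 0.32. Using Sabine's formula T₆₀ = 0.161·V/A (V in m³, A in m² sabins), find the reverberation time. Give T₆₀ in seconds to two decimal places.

0.96 s

A = Σ Sᵢαᵢ = 273·0.48 + 273·0.14 + 40·0.11 + 432·0.32 = 311.90 m².
T₆₀ = 0.161 × 1860 / 311.90 = 0.960 s.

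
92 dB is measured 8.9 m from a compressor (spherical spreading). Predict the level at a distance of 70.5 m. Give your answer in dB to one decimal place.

74.0 dB

Point-source attenuation: ΔL = 20·log₁₀(r₂/r₁) = 20·log₁₀(70.5/8.9) = 17.976 dB.
L₂ = 92 − 20·log₁₀(70.5/8.9) = 92 − 17.976 = 74.02 dB.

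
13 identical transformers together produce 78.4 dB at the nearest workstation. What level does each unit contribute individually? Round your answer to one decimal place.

For N identical incoherent sources L_total = L₁ + 10·log₁₀ N, so L₁ = 78.4 − 10·log₁₀(13) = 78.4 − 11.139.

67.3 dB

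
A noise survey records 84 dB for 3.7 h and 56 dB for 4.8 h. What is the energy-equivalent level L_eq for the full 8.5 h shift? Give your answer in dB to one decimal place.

80.4 dB

L_eq = 10·log₁₀[(1/T)·Σ tᵢ·10^(Lᵢ/10)] with T = 8.5 h.
Σ tᵢ·10^(Lᵢ/10) = 3.7·10^(84/10) + 4.8·10^(56/10) = 9.313e+08.
L_eq = 10·log₁₀(9.313e+08/8.5) = 80.40 dB.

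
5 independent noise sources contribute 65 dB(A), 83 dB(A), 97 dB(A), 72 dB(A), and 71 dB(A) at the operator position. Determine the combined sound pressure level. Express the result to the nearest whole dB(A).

Incoherent sources combine by intensity addition: L_total = 10·log₁₀(Σ 10^(L_i/10)).
Σ 10^(L/10) = 10^(65/10) + 10^(83/10) + 10^(97/10) + 10^(72/10) + 10^(71/10) = 5.243e+09.
L_total = 10·log₁₀(5.243e+09) = 97.20 dB(A).

97 dB(A)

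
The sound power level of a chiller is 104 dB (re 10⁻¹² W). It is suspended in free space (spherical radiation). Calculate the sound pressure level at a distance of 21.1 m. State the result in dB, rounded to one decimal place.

The power spreads over a sphere of area 4π·r², so L_p = L_w − 10·log₁₀(4π·r²).
4π·r² = 5595 m², 10·log₁₀ of that is 37.478 dB.
L_p = 104 − 37.478 = 66.52 dB.

66.5 dB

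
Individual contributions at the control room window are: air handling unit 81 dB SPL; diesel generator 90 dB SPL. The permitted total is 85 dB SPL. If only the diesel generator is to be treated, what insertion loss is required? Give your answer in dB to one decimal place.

7.2 dB

Everything except the diesel generator sums to 10^(81/10) = 1.259e+08 in linear terms, 81.00 dB SPL.
The limit corresponds to 10^(85/10) = 3.162e+08; subtracting the fixed part leaves 1.903e+08 for the diesel generator, i.e. 82.80 dB SPL.
Required insertion loss = 90 − 82.80 = 7.20 dB.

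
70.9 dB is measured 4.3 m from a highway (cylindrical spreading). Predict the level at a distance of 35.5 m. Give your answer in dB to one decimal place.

61.7 dB

Cylindrical spreading from a line source gives a 10·log₁₀(r₂/r₁) drop.
L₂ = 70.9 − 10·log₁₀(35.5/4.3) = 70.9 − 9.168 = 61.73 dB.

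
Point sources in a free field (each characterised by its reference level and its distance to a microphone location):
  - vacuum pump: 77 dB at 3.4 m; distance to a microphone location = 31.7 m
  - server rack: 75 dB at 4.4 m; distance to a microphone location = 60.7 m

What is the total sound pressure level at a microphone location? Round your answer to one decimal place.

First find each source's level at the receiver (point-source: −20·log₁₀(r/r_ref)), then combine on an intensity basis.
vacuum pump: 77 − 20·log₁₀(31.7/3.4) = 77 − 19.39 = 57.61 dB.
server rack: 75 − 20·log₁₀(60.7/4.4) = 75 − 22.79 = 52.21 dB.
Σ 10^(L/10) = 7.427e+05 → L_total = 10·log₁₀(7.427e+05) = 58.71 dB.

58.7 dB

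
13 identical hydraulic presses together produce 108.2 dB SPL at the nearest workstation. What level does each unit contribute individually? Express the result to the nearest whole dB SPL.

For N identical incoherent sources L_total = L₁ + 10·log₁₀ N, so L₁ = 108.2 − 10·log₁₀(13) = 108.2 − 11.139.

97 dB SPL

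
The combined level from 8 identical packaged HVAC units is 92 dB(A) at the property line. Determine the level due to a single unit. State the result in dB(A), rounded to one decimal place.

83.0 dB(A)

8 equal contributions raise the level by 10·log₁₀ 8 = 9.031 dB, so each unit alone gives 92 − 9.031.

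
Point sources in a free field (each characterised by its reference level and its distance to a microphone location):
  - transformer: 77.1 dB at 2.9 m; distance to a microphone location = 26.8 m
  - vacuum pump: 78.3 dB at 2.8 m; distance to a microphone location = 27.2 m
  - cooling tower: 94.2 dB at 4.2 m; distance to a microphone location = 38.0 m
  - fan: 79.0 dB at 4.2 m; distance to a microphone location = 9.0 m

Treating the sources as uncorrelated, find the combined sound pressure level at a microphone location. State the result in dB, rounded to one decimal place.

Apply inverse-square spreading to bring every level to the receiver, then sum 10^(L/10).
transformer: 77.1 − 20·log₁₀(26.8/2.9) = 77.1 − 19.31 = 57.79 dB.
vacuum pump: 78.3 − 20·log₁₀(27.2/2.8) = 78.3 − 19.75 = 58.55 dB.
cooling tower: 94.2 − 20·log₁₀(38.0/4.2) = 94.2 − 19.13 = 75.07 dB.
fan: 79.0 − 20·log₁₀(9.0/4.2) = 79.0 − 6.62 = 72.38 dB.
Σ 10^(L/10) = 5.075e+07 → L_total = 10·log₁₀(5.075e+07) = 77.05 dB.

77.1 dB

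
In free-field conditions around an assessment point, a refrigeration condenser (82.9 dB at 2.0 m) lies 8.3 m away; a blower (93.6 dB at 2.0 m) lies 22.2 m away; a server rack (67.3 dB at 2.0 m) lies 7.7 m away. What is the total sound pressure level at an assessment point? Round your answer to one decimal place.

74.8 dB

Apply inverse-square spreading to bring every level to the receiver, then sum 10^(L/10).
refrigeration condenser: 82.9 − 20·log₁₀(8.3/2.0) = 82.9 − 12.36 = 70.54 dB.
blower: 93.6 − 20·log₁₀(22.2/2.0) = 93.6 − 20.91 = 72.69 dB.
server rack: 67.3 − 20·log₁₀(7.7/2.0) = 67.3 − 11.71 = 55.59 dB.
Σ 10^(L/10) = 3.028e+07 → L_total = 10·log₁₀(3.028e+07) = 74.81 dB.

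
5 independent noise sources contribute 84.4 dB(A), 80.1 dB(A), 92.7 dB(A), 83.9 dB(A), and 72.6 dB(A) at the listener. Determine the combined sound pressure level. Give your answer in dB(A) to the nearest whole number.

94 dB(A)

Incoherent sources combine by intensity addition: L_total = 10·log₁₀(Σ 10^(L_i/10)).
Σ 10^(L/10) = 10^(84.4/10) + 10^(80.1/10) + 10^(92.7/10) + 10^(83.9/10) + 10^(72.6/10) = 2.504e+09.
L_total = 10·log₁₀(2.504e+09) = 93.99 dB(A).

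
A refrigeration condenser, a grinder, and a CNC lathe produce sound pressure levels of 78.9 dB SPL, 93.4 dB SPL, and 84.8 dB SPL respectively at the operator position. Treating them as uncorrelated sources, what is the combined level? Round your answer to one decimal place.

94.1 dB SPL

For uncorrelated sources the intensities add, so convert each level to linear form, sum, and take 10·log₁₀ of the total.
Σ 10^(L/10) = 10^(78.9/10) + 10^(93.4/10) + 10^(84.8/10) = 2.567e+09.
L_total = 10·log₁₀(2.567e+09) = 94.09 dB SPL.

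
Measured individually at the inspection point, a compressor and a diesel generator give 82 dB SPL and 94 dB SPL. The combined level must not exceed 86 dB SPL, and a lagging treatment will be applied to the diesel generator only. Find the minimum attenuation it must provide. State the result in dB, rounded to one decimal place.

The untreated sources together contribute 10^(82/10) = 1.585e+08, i.e. 82.00 dB SPL.
The limit corresponds to 10^(86/10) = 3.981e+08; subtracting the fixed part leaves 2.396e+08 for the diesel generator, i.e. 83.80 dB SPL.
Required insertion loss = 94 − 83.80 = 10.20 dB.

10.2 dB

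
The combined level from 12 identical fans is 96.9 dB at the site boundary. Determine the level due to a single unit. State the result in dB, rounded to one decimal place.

86.1 dB

12 equal contributions raise the level by 10·log₁₀ 12 = 10.792 dB, so each unit alone gives 96.9 − 10.792.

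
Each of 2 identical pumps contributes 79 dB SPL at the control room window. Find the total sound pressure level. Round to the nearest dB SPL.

N identical incoherent sources raise the level by 10·log₁₀ N.
L_total = 79 + 10·log₁₀(2) = 79 + 3.010 = 82.01 dB SPL.

82 dB SPL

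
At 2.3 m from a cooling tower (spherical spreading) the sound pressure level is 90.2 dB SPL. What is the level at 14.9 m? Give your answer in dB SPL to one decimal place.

For a point source, L₂ = L₁ − 20·log₁₀(r₂/r₁).
L₂ = 90.2 − 20·log₁₀(14.9/2.3) = 90.2 − 16.229 = 73.97 dB SPL.

74.0 dB SPL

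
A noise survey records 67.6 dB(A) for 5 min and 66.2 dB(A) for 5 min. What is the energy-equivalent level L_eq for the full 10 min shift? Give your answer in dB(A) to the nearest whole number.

67 dB(A)

The energy average is taken in the linear domain: L_eq = 10·log₁₀[(Σ tᵢ·10^(Lᵢ/10))/T], T = 10 min.
Σ tᵢ·10^(Lᵢ/10) = 5·10^(67.6/10) + 5·10^(66.2/10) = 4.962e+07.
L_eq = 10·log₁₀(4.962e+07/10) = 66.96 dB(A).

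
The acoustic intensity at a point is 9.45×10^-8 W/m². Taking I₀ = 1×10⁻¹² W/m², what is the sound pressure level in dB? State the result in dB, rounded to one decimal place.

L = 10·log₁₀(I/I₀) = 10·log₁₀(9.45×10^-8/10⁻¹²) = 10·log₁₀(9.45×10^4).
L = 10·(0.9754 + 4) = 49.75 dB.

49.8 dB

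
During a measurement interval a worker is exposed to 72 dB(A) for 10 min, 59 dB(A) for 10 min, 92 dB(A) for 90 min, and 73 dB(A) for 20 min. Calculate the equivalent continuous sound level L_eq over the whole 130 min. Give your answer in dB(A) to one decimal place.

90.4 dB(A)

Weight each interval's intensity by its duration and average over T = 130 min:
Σ tᵢ·10^(Lᵢ/10) = 10·10^(72/10) + 10·10^(59/10) + 90·10^(92/10) + 20·10^(73/10) = 1.432e+11.
L_eq = 10·log₁₀(1.432e+11/130) = 90.42 dB(A).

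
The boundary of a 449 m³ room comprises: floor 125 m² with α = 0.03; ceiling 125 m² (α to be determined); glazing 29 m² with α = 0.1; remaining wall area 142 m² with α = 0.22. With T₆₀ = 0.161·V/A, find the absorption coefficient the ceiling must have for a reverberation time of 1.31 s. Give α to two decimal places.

0.14

From T₆₀ = 0.161·V/A, the target T₆₀ = 1.31 s needs A = 0.161·449/1.31 = 55.18 m².
Absorption from the other surfaces = 125·0.03 + 29·0.1 + 142·0.22 = 37.89 m², so the ceiling must supply 17.29 m² over 125 m².
α = 17.29/125 = 0.138.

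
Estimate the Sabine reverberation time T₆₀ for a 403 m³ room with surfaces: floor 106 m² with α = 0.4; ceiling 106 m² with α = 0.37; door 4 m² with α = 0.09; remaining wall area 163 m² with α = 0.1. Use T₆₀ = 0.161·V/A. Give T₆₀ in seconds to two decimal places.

0.66 s

A = Σ Sᵢαᵢ = 106·0.4 + 106·0.37 + 4·0.09 + 163·0.1 = 98.28 m².
T₆₀ = 0.161 × 403 / 98.28 = 0.660 s.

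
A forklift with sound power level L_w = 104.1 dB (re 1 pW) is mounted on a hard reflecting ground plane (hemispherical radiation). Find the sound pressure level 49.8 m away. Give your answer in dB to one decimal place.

62.2 dB

Free-field hemispherical radiation: L_p = L_w − 10·log₁₀(2π·r²), r = 49.8 m.
2π·r² = 1.558e+04 m², 10·log₁₀ of that is 41.926 dB.
L_p = 104.1 − 41.926 = 62.17 dB.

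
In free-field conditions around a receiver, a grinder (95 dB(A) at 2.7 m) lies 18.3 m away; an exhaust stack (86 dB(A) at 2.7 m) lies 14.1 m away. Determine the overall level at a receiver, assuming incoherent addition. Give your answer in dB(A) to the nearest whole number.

Propagate each source to the receiver with L = L_ref − 20·log₁₀(r/r_ref), then add intensities.
grinder: 95 − 20·log₁₀(18.3/2.7) = 95 − 16.62 = 78.38 dB(A).
exhaust stack: 86 − 20·log₁₀(14.1/2.7) = 86 − 14.36 = 71.64 dB(A).
Σ 10^(L/10) = 8.344e+07 → L_total = 10·log₁₀(8.344e+07) = 79.21 dB(A).

79 dB(A)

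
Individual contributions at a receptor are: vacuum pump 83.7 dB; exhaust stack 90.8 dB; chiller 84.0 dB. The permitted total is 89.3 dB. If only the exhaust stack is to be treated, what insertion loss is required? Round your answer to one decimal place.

5.2 dB

The untreated sources together contribute 10^(83.7/10) + 10^(84.0/10) = 4.856e+08, i.e. 86.86 dB.
To meet 89.3 dB overall, the treated exhaust stack may contribute at most 10^(89.3/10) − 4.856e+08 = 3.655e+08, i.e. 85.63 dB.
So the exhaust stack must be reduced from 90.8 to 85.63 dB: IL = 5.17 dB.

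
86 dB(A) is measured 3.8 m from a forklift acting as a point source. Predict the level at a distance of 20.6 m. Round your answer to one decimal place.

Spherical spreading from a point source gives a 20·log₁₀(r₂/r₁) drop.
L₂ = 86 − 20·log₁₀(20.6/3.8) = 86 − 14.682 = 71.32 dB(A).

71.3 dB(A)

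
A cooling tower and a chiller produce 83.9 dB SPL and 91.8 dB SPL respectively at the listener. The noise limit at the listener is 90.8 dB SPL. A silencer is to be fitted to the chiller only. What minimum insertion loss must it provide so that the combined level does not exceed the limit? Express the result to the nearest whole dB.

2 dB

Fixed contribution from the other source: Σ 10^(L/10) = 10^(83.9/10) = 2.455e+08 (83.90 dB SPL).
To meet 90.8 dB SPL overall, the treated chiller may contribute at most 10^(90.8/10) − 2.455e+08 = 9.568e+08, i.e. 89.81 dB SPL.
So the chiller must be reduced from 91.8 to 89.81 dB SPL: IL = 1.99 dB.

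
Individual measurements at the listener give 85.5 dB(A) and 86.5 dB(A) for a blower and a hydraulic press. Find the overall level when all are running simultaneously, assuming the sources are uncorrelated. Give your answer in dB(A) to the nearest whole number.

89 dB(A)

For uncorrelated sources the intensities add, so convert each level to linear form, sum, and take 10·log₁₀ of the total.
Σ 10^(L/10) = 10^(85.5/10) + 10^(86.5/10) = 8.015e+08.
L_total = 10·log₁₀(8.015e+08) = 89.04 dB(A).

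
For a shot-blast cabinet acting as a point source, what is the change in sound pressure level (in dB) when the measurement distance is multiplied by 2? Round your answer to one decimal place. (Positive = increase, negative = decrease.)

-6.0 dB

A point source loses 6 dB per doubling of distance; generally ΔL = −20·log₁₀(r₂/r₁).
ΔL = −20·log₁₀(2) = -6.02 dB.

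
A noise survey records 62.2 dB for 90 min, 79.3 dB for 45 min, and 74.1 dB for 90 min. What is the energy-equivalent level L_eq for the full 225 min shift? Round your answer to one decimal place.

74.5 dB

L_eq = 10·log₁₀[(1/T)·Σ tᵢ·10^(Lᵢ/10)] with T = 225 min.
Σ tᵢ·10^(Lᵢ/10) = 90·10^(62.2/10) + 45·10^(79.3/10) + 90·10^(74.1/10) = 6.293e+09.
L_eq = 10·log₁₀(6.293e+09/225) = 74.47 dB.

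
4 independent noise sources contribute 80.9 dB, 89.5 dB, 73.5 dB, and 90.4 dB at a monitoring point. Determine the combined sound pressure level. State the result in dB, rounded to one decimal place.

For uncorrelated sources the intensities add, so convert each level to linear form, sum, and take 10·log₁₀ of the total.
Σ 10^(L/10) = 10^(80.9/10) + 10^(89.5/10) + 10^(73.5/10) + 10^(90.4/10) = 2.133e+09.
L_total = 10·log₁₀(2.133e+09) = 93.29 dB.

93.3 dB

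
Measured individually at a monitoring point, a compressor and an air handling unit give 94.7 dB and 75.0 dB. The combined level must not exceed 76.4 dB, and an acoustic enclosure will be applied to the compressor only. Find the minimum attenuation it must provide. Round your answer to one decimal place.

23.9 dB

The untreated sources together contribute 10^(75.0/10) = 3.162e+07, i.e. 75.00 dB.
The limit corresponds to 10^(76.4/10) = 4.365e+07; subtracting the fixed part leaves 1.203e+07 for the compressor, i.e. 70.80 dB.
Required insertion loss = 94.7 − 70.80 = 23.90 dB.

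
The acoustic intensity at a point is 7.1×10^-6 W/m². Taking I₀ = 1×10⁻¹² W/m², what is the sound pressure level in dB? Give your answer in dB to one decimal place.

68.5 dB

Dividing by I₀ shifts the exponent by 12: I/I₀ = 7.1×10^6.
L = 10·(0.8513 + 6) = 68.51 dB.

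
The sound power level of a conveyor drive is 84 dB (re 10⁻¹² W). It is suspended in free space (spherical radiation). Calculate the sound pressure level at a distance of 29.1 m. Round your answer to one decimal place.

43.7 dB

The power spreads over a sphere of area 4π·r², so L_p = L_w − 10·log₁₀(4π·r²).
4π·r² = 1.064e+04 m², 10·log₁₀ of that is 40.270 dB.
L_p = 84 − 40.270 = 43.73 dB.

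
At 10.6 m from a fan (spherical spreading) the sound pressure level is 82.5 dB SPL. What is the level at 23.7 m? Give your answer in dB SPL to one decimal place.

75.5 dB SPL

For a point source, L₂ = L₁ − 20·log₁₀(r₂/r₁).
L₂ = 82.5 − 20·log₁₀(23.7/10.6) = 82.5 − 6.989 = 75.51 dB SPL.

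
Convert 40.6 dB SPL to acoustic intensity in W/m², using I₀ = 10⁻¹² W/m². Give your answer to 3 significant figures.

1.15e-08 W/m²

I/I₀ = 10^(40.6/10) = 1.148e+04, so I = 1.148e+04 × 10⁻¹² W/m².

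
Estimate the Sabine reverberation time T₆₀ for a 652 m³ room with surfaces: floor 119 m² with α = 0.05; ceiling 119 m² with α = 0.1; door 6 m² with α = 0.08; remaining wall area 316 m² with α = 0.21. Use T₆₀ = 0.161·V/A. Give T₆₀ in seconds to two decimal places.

A = Σ Sᵢαᵢ = 119·0.05 + 119·0.1 + 6·0.08 + 316·0.21 = 84.69 m².
T₆₀ = 0.161 × 652 / 84.69 = 1.239 s.

1.24 s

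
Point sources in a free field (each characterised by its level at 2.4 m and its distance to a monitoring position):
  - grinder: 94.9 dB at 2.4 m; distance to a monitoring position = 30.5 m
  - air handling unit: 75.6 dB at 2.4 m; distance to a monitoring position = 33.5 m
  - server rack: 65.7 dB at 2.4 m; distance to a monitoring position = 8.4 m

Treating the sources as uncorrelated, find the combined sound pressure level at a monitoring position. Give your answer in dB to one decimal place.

72.9 dB

Apply inverse-square spreading to bring every level to the receiver, then sum 10^(L/10).
grinder: 94.9 − 20·log₁₀(30.5/2.4) = 94.9 − 22.08 = 72.82 dB.
air handling unit: 75.6 − 20·log₁₀(33.5/2.4) = 75.6 − 22.90 = 52.70 dB.
server rack: 65.7 − 20·log₁₀(8.4/2.4) = 65.7 − 10.88 = 54.82 dB.
Σ 10^(L/10) = 1.962e+07 → L_total = 10·log₁₀(1.962e+07) = 72.93 dB.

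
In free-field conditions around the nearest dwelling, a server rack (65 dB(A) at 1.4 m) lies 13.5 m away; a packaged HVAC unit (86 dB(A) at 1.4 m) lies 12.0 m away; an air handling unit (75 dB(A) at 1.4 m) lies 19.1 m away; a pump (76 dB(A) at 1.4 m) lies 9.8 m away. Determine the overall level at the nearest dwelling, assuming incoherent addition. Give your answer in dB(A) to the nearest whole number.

68 dB(A)

Propagate each source to the receiver with L = L_ref − 20·log₁₀(r/r_ref), then add intensities.
server rack: 65 − 20·log₁₀(13.5/1.4) = 65 − 19.68 = 45.32 dB(A).
packaged HVAC unit: 86 − 20·log₁₀(12.0/1.4) = 86 − 18.66 = 67.34 dB(A).
air handling unit: 75 − 20·log₁₀(19.1/1.4) = 75 − 22.70 = 52.30 dB(A).
pump: 76 − 20·log₁₀(9.8/1.4) = 76 − 16.90 = 59.10 dB(A).
Σ 10^(L/10) = 6.435e+06 → L_total = 10·log₁₀(6.435e+06) = 68.09 dB(A).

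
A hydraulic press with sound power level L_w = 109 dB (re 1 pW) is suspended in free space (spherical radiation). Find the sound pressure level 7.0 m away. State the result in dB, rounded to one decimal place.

L_p = L_w − 10·log₁₀(4π·r²) with r = 7.0 m.
4π·r² = 615.8 m², 10·log₁₀ of that is 27.894 dB.
L_p = 109 − 27.894 = 81.11 dB.

81.1 dB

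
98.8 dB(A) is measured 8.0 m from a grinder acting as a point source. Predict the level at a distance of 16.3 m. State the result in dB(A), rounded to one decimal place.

Point-source attenuation: ΔL = 20·log₁₀(r₂/r₁) = 20·log₁₀(16.3/8.0) = 6.182 dB.
L₂ = 98.8 − 20·log₁₀(16.3/8.0) = 98.8 − 6.182 = 92.62 dB(A).

92.6 dB(A)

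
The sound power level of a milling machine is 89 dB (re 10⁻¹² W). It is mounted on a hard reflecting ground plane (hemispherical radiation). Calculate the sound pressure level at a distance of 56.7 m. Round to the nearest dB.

46 dB

Free-field hemispherical radiation: L_p = L_w − 10·log₁₀(2π·r²), r = 56.7 m.
2π·r² = 2.02e+04 m², 10·log₁₀ of that is 43.053 dB.
L_p = 89 − 43.053 = 45.95 dB.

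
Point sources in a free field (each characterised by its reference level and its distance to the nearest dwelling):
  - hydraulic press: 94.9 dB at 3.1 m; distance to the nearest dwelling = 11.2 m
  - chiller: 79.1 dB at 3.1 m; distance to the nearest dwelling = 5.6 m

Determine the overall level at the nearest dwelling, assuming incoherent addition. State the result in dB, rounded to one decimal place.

84.2 dB

Propagate each source to the receiver with L = L_ref − 20·log₁₀(r/r_ref), then add intensities.
hydraulic press: 94.9 − 20·log₁₀(11.2/3.1) = 94.9 − 11.16 = 83.74 dB.
chiller: 79.1 − 20·log₁₀(5.6/3.1) = 79.1 − 5.14 = 73.96 dB.
Σ 10^(L/10) = 2.617e+08 → L_total = 10·log₁₀(2.617e+08) = 84.18 dB.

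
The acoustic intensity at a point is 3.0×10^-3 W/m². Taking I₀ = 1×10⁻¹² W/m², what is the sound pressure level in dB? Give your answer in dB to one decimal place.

Dividing by I₀ shifts the exponent by 12: I/I₀ = 3.0×10^9.
L = 10·(0.4771 + 9) = 94.77 dB.

94.8 dB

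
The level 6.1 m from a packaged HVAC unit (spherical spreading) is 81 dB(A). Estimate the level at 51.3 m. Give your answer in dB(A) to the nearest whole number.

63 dB(A)

Point-source attenuation: ΔL = 20·log₁₀(r₂/r₁) = 20·log₁₀(51.3/6.1) = 18.496 dB.
L₂ = 81 − 20·log₁₀(51.3/6.1) = 81 − 18.496 = 62.50 dB(A).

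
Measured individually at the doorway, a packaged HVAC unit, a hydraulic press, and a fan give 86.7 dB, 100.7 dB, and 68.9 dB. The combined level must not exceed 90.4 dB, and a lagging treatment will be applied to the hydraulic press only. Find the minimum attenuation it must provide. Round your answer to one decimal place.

Fixed contribution from the other sources: Σ 10^(L/10) = 10^(86.7/10) + 10^(68.9/10) = 4.755e+08 (86.77 dB).
To meet 90.4 dB overall, the treated hydraulic press may contribute at most 10^(90.4/10) − 4.755e+08 = 6.210e+08, i.e. 87.93 dB.
Required insertion loss = 100.7 − 87.93 = 12.77 dB.

12.8 dB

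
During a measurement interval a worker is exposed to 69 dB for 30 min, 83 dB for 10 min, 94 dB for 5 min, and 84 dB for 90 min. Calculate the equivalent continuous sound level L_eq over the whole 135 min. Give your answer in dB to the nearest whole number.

L_eq = 10·log₁₀[(1/T)·Σ tᵢ·10^(Lᵢ/10)] with T = 135 min.
Σ tᵢ·10^(Lᵢ/10) = 30·10^(69/10) + 10·10^(83/10) + 5·10^(94/10) + 90·10^(84/10) = 3.740e+10.
L_eq = 10·log₁₀(3.740e+10/135) = 84.43 dB.

84 dB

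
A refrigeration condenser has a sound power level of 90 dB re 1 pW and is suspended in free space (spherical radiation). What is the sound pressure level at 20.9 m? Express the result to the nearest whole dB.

L_p = L_w − 10·log₁₀(4π·r²) with r = 20.9 m.
4π·r² = 5489 m², 10·log₁₀ of that is 37.395 dB.
L_p = 90 − 37.395 = 52.60 dB.

53 dB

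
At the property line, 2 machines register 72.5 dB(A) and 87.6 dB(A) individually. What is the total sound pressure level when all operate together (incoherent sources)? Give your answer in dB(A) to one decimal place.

87.7 dB(A)

Incoherent sources combine by intensity addition: L_total = 10·log₁₀(Σ 10^(L_i/10)).
Σ 10^(L/10) = 10^(72.5/10) + 10^(87.6/10) = 5.932e+08.
L_total = 10·log₁₀(5.932e+08) = 87.73 dB(A).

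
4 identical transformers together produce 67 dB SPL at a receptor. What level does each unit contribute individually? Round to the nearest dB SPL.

61 dB SPL

For N identical incoherent sources L_total = L₁ + 10·log₁₀ N, so L₁ = 67 − 10·log₁₀(4) = 67 − 6.021.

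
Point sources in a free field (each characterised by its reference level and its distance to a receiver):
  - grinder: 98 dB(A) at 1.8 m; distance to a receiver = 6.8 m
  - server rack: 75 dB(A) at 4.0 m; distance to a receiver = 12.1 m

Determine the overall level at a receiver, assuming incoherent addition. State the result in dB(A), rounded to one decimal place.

86.5 dB(A)

Apply inverse-square spreading to bring every level to the receiver, then sum 10^(L/10).
grinder: 98 − 20·log₁₀(6.8/1.8) = 98 − 11.54 = 86.46 dB(A).
server rack: 75 − 20·log₁₀(12.1/4.0) = 75 − 9.61 = 65.39 dB(A).
Σ 10^(L/10) = 4.456e+08 → L_total = 10·log₁₀(4.456e+08) = 86.49 dB(A).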